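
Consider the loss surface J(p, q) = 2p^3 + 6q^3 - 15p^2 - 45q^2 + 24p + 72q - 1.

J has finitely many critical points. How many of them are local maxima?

J separates as a function of p plus a function of q, so ∇J=0 decouples.
∂J/∂p = 6(p - 4)(p - 1) = 0 at p ∈ {1, 4}; ∂J/∂q = 18(q - 4)(q - 1) = 0 at q ∈ {1, 4}.
The Hessian is diagonal: diag(J_pp, J_qq). Second derivatives: J_pp(1)=-18, J_pp(4)=18; J_qq(1)=-54, J_qq(4)=54.
Local maxima occur where both diagonal entries negative: (1, 1). Count: 1.

1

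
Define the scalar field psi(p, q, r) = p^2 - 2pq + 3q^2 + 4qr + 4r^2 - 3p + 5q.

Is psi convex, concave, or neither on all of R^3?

psi is quadratic, so its Hessian is the constant matrix H = [[2, -2, 0], [-2, 6, 4], [0, 4, 8]].
Leading principal minors: 2, 8, 32.
All positive ⇒ H ≻ 0 ⇒ convex.

convex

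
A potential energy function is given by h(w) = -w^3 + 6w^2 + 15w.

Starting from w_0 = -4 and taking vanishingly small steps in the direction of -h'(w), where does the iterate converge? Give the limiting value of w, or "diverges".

h'(w) = -3(w - 5)(w + 1), so h'(-4) = -81.
Gradient descent moves in the -h' direction, i.e. w is increasing.
The nearest critical point in that direction is w = -1, where h'' = 18 > 0 (a local minimum). The iterate converges there.

-1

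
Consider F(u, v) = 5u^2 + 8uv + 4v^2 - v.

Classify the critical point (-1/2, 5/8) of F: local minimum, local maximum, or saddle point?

local minimum

The Hessian of F is constant: H = [[10, 8], [8, 8]].
det(H) = 10·8 − 8² = 16.
det(H) > 0 and tr(H) = 18 > 0, so H is positive definite and the point is a local minimum.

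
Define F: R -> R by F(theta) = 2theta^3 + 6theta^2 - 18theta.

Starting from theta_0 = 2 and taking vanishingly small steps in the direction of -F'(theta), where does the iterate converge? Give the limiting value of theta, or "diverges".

F'(theta) = 6(theta - 1)(theta + 3), so F'(2) = 30.
Gradient descent moves in the -F' direction, i.e. theta is decreasing.
The nearest critical point in that direction is theta = 1, where F'' = 24 > 0 (a local minimum). The iterate converges there.

1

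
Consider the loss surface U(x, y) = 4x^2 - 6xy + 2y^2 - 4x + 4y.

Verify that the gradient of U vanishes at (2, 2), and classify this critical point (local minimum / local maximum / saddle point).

saddle point

∇U = (8x - 6y - 4, -6x + 4y + 4); substituting (2, 2) gives ∇U = (0, 0), so (2, 2) is indeed a critical point.
The Hessian of U is constant: H = [[8, -6], [-6, 4]].
det(H) = 8·4 − (-6)² = -4.
Since det(H) < 0, H is indefinite and the critical point is a saddle point.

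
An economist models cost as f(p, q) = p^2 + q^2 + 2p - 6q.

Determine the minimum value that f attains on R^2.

f(p,q) separates as A(p) + B(q), so its minimum is min A + min B.
A'(p) = 2p + 2 vanishes at p ∈ {-1}; B'(q) = 2q - 6 vanishes at q ∈ {3}.
Local minima of A (where A''>0): A(-1)=-1. Local minima of B: B(3)=-9.
So the global minimum of f is A(-1) + B(3) = -1 − 9 = -10, attained at (-1, 3).

-10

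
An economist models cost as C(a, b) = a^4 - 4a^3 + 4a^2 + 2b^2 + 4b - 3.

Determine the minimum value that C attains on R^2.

C(a,b) separates as P(a) + Q(b) − 3, so its minimum is min P + min Q − 3.
P'(a) = 4a(a - 2)(a - 1) vanishes at a ∈ {0, 1, 2}; Q'(b) = 4b + 4 vanishes at b ∈ {-1}.
Local minima of P (where P''>0): P(0)=0, P(2)=0. Local minima of Q: Q(-1)=-2.
So the global minimum of C is P(0) + Q(-1) − 3 = 0 − 2 − 3 = -5, attained at (0, -1).

-5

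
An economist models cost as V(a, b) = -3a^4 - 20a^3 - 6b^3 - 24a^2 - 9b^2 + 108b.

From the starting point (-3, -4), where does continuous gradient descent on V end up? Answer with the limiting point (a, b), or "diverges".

V is separable, so gradient descent decouples: a follows -∂V/∂a, b follows -∂V/∂b.
∂V/∂a = -12a(a + 1)(a + 4); at a=-3 this is -72, so a increases.
∂V/∂b = -18(b - 2)(b + 3); at b=-4 this is -108, so b increases.
a converges to its nearest critical value -1 (a local min of the a-part); b converges to -3. The iterate converges to (-1, -3).

(-1, -3)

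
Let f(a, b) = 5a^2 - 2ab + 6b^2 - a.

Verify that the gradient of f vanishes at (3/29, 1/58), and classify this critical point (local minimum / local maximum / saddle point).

local minimum

∇f = (10a - 2b - 1, -2a + 12b); substituting (3/29, 1/58) gives ∇f = (0, 0), so (3/29, 1/58) is indeed a critical point.
The Hessian of f is constant: H = [[10, -2], [-2, 12]].
det(H) = 10·12 − (-2)² = 116.
det(H) > 0 and tr(H) = 22 > 0, so H is positive definite and the point is a local minimum.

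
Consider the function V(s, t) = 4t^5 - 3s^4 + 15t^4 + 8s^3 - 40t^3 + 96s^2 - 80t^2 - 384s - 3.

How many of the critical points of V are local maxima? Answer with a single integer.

4

V separates as a function of s plus a function of t, so ∇V=0 decouples.
∂V/∂s = -12(s - 4)(s - 2)(s + 4) = 0 at s ∈ {-4, 2, 4}; ∂V/∂t = 20t(t - 2)(t + 1)(t + 4) = 0 at t ∈ {-4, -1, 0, 2}.
The Hessian is diagonal: diag(V_ss, V_tt). Second derivatives: V_ss(-4)=-576, V_ss(2)=144, V_ss(4)=-192; V_tt(-4)=-1440, V_tt(-1)=180, V_tt(0)=-160, V_tt(2)=720.
Local maxima occur where both diagonal entries negative: (-4, -4), (-4, 0), (4, -4), (4, 0). Count: 4.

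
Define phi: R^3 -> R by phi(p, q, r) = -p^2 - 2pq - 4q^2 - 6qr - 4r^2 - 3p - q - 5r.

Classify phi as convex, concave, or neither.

phi is quadratic, so its Hessian is the constant matrix H = [[-2, -2, 0], [-2, -8, -6], [0, -6, -8]].
Leading principal minors: -2, 12, -24.
Signs alternate −, +, − ⇒ H ≺ 0 ⇒ concave.

concave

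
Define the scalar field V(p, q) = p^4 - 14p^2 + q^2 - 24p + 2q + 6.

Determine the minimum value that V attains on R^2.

-112

V(p,q) separates as A(p) + B(q) + 6, so its minimum is min A + min B + 6.
A'(p) = 4(p - 3)(p + 1)(p + 2) vanishes at p ∈ {-2, -1, 3}; B'(q) = 2q + 2 vanishes at q ∈ {-1}.
Local minima of A (where A''>0): A(-2)=8, A(3)=-117. Local minima of B: B(-1)=-1.
So the global minimum of V is A(3) + B(-1) + 6 = -117 − 1 + 6 = -112, attained at (3, -1).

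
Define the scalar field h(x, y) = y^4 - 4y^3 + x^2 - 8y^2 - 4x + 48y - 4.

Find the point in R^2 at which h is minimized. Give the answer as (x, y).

h(x,y) separates as P(x) + Q(y) − 4, so its minimum is min P + min Q − 4.
P'(x) = 2x - 4 vanishes at x ∈ {2}; Q'(y) = 4(y - 3)(y - 2)(y + 2) vanishes at y ∈ {-2, 2, 3}.
Local minima of P (where P''>0): P(2)=-4. Local minima of Q: Q(-2)=-80, Q(3)=45.
So the global minimum of h is P(2) + Q(-2) − 4 = -4 − 80 − 4 = -88, attained at (2, -2).

(2, -2)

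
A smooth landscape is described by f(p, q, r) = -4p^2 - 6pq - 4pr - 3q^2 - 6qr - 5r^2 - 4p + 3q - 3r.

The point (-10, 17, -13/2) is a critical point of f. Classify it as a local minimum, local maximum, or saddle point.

The Hessian is constant: H = [[-8, -6, -4], [-6, -6, -6], [-4, -6, -10]].
Leading principal minors: Δ₁ = -8, Δ₂ = 12, Δ₃ = -24.
The minors alternate sign starting negative (−, +, −), so H is negative definite: a local maximum.

local maximum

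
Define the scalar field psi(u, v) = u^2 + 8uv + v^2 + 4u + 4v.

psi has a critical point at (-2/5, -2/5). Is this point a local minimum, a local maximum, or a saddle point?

saddle point

The Hessian of psi is constant: H = [[2, 8], [8, 2]].
det(H) = 2·2 − 8² = -60.
Since det(H) < 0, H is indefinite and the critical point is a saddle point.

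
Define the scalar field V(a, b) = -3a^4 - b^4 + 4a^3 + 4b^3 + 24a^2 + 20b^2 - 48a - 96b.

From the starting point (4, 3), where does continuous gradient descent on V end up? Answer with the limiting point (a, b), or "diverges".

V is separable, so gradient descent decouples: a follows -∂V/∂a, b follows -∂V/∂b.
∂V/∂a = -12(a - 2)(a - 1)(a + 2); at a=4 this is -432, so a increases.
∂V/∂b = -4(b - 4)(b - 2)(b + 3); at b=3 this is 24, so b decreases.
The a-coordinate has no critical point in that direction and runs off to infinity.

diverges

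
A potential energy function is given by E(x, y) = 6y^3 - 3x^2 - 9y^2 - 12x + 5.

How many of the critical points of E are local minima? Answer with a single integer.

0

E separates as a function of x plus a function of y, so ∇E=0 decouples.
∂E/∂x = -6(x + 2) = 0 at x ∈ {-2}; ∂E/∂y = 18y(y - 1) = 0 at y ∈ {0, 1}.
The Hessian is diagonal: diag(E_xx, E_yy). Second derivatives: E_xx(-2)=-6; E_yy(0)=-18, E_yy(1)=18.
Local minima occur where both diagonal entries positive: none. Count: 0.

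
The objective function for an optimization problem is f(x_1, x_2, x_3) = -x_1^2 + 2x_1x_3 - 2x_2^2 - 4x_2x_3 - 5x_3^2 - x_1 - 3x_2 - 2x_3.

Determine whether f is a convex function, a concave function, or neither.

concave

f is quadratic, so its Hessian is the constant matrix H = [[-2, 0, 2], [0, -4, -4], [2, -4, -10]].
Leading principal minors: -2, 8, -32.
Signs alternate −, +, − ⇒ H ≺ 0 ⇒ concave.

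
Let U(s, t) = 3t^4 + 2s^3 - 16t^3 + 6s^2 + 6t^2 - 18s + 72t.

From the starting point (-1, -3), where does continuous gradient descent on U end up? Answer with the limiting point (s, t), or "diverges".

(1, -1)

U is separable, so gradient descent decouples: s follows -∂U/∂s, t follows -∂U/∂t.
∂U/∂s = 6(s - 1)(s + 3); at s=-1 this is -24, so s increases.
∂U/∂t = 12(t - 3)(t - 2)(t + 1); at t=-3 this is -720, so t increases.
s converges to its nearest critical value 1 (a local min of the s-part); t converges to -1. The iterate converges to (1, -1).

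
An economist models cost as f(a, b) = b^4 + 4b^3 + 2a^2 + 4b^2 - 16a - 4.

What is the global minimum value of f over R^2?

-36

f(a,b) separates as P(a) + Q(b) − 4, so its minimum is min P + min Q − 4.
P'(a) = 4a - 16 vanishes at a ∈ {4}; Q'(b) = 4b(b + 1)(b + 2) vanishes at b ∈ {-2, -1, 0}.
Local minima of P (where P''>0): P(4)=-32. Local minima of Q: Q(-2)=0, Q(0)=0.
So the global minimum of f is P(4) + Q(-2) − 4 = -32 + 0 − 4 = -36, attained at (4, -2).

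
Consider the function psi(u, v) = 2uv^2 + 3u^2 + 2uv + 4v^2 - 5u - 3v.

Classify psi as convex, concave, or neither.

The term 2uv^2 is cubic, so the Hessian is not constant.
∂²psi/∂v² = 4u + 8, which takes both signs as u varies (negative for sufficiently negative u). A diagonal entry of the Hessian changing sign means the Hessian is neither positive- nor negative-semidefinite on all of R^2.

neither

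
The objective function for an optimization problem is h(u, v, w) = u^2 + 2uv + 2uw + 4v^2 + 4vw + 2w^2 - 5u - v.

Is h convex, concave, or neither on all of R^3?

h is quadratic, so its Hessian is the constant matrix H = [[2, 2, 2], [2, 8, 4], [2, 4, 4]].
Leading principal minors: 2, 12, 16.
All positive ⇒ H ≻ 0 ⇒ convex.

convex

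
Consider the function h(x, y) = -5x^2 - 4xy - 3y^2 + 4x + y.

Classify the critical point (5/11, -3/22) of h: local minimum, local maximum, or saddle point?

local maximum

The Hessian of h is constant: H = [[-10, -4], [-4, -6]].
det(H) = (-10)·(-6) − (-4)² = 44.
det(H) > 0 and tr(H) = -16 < 0, so H is negative definite and the point is a local maximum.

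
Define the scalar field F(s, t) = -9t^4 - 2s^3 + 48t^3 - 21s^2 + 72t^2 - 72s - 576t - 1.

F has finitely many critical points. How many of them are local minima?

F separates as a function of s plus a function of t, so ∇F=0 decouples.
∂F/∂s = -6(s + 3)(s + 4) = 0 at s ∈ {-4, -3}; ∂F/∂t = -36(t - 4)(t - 2)(t + 2) = 0 at t ∈ {-2, 2, 4}.
The Hessian is diagonal: diag(F_ss, F_tt). Second derivatives: F_ss(-4)=6, F_ss(-3)=-6; F_tt(-2)=-864, F_tt(2)=288, F_tt(4)=-432.
Local minima occur where both diagonal entries positive: (-4, 2). Count: 1.

1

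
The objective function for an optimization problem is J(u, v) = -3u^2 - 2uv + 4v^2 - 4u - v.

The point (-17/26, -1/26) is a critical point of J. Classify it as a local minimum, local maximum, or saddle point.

The Hessian of J is constant: H = [[-6, -2], [-2, 8]].
det(H) = (-6)·8 − (-2)² = -52.
Since det(H) < 0, H is indefinite and the critical point is a saddle point.

saddle point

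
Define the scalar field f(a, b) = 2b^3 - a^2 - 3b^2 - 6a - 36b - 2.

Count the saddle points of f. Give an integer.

f separates as a function of a plus a function of b, so ∇f=0 decouples.
∂f/∂a = -2(a + 3) = 0 at a ∈ {-3}; ∂f/∂b = 6(b - 3)(b + 2) = 0 at b ∈ {-2, 3}.
The Hessian is diagonal: diag(f_aa, f_bb). Second derivatives: f_aa(-3)=-2; f_bb(-2)=-30, f_bb(3)=30.
Saddle points occur where the two diagonal entries have opposite signs: (-3, 3). Count: 1.

1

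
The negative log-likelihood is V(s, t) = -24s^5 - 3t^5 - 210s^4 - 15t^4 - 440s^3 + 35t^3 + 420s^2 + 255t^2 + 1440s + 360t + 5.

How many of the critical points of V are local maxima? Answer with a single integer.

4

V separates as a function of s plus a function of t, so ∇V=0 decouples.
∂V/∂s = -120(s - 1)(s + 1)(s + 3)(s + 4) = 0 at s ∈ {-4, -3, -1, 1}; ∂V/∂t = -15(t - 3)(t + 1)(t + 2)(t + 4) = 0 at t ∈ {-4, -2, -1, 3}.
The Hessian is diagonal: diag(V_ss, V_tt). Second derivatives: V_ss(-4)=1800, V_ss(-3)=-960, V_ss(-1)=1440, V_ss(1)=-4800; V_tt(-4)=630, V_tt(-2)=-150, V_tt(-1)=180, V_tt(3)=-2100.
Local maxima occur where both diagonal entries negative: (-3, -2), (-3, 3), (1, -2), (1, 3). Count: 4.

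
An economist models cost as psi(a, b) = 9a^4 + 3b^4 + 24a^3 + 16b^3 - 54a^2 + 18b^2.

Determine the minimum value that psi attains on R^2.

-432

psi(a,b) separates as P(a) + Q(b), so its minimum is min P + min Q.
P'(a) = 36a(a - 1)(a + 3) vanishes at a ∈ {-3, 0, 1}; Q'(b) = 12b(b + 1)(b + 3) vanishes at b ∈ {-3, -1, 0}.
Local minima of P (where P''>0): P(-3)=-405, P(1)=-21. Local minima of Q: Q(-3)=-27, Q(0)=0.
So the global minimum of psi is P(-3) + Q(-3) = -405 − 27 = -432, attained at (-3, -3).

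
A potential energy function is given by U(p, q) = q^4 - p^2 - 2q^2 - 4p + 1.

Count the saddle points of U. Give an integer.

U separates as a function of p plus a function of q, so ∇U=0 decouples.
∂U/∂p = -2(p + 2) = 0 at p ∈ {-2}; ∂U/∂q = 4q(q - 1)(q + 1) = 0 at q ∈ {-1, 0, 1}.
The Hessian is diagonal: diag(U_pp, U_qq). Second derivatives: U_pp(-2)=-2; U_qq(-1)=8, U_qq(0)=-4, U_qq(1)=8.
Saddle points occur where the two diagonal entries have opposite signs: (-2, -1), (-2, 1). Count: 2.

2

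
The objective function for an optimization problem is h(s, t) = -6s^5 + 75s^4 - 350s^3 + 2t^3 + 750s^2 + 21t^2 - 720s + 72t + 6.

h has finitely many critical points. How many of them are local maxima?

2

h separates as a function of s plus a function of t, so ∇h=0 decouples.
∂h/∂s = -30(s - 4)(s - 3)(s - 2)(s - 1) = 0 at s ∈ {1, 2, 3, 4}; ∂h/∂t = 6(t + 3)(t + 4) = 0 at t ∈ {-4, -3}.
The Hessian is diagonal: diag(h_ss, h_tt). Second derivatives: h_ss(1)=180, h_ss(2)=-60, h_ss(3)=60, h_ss(4)=-180; h_tt(-4)=-6, h_tt(-3)=6.
Local maxima occur where both diagonal entries negative: (2, -4), (4, -4). Count: 2.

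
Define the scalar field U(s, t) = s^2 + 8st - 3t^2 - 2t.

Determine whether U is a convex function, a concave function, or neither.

U is quadratic, so its Hessian is the constant matrix H = [[2, 8], [8, -6]].
det(H) = -76, tr(H) = -4.
det(H) < 0, so H is indefinite: neither convex nor concave.

neither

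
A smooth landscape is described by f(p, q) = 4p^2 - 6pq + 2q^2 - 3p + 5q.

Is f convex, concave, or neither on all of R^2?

f is quadratic, so its Hessian is the constant matrix H = [[8, -6], [-6, 4]].
det(H) = -4, tr(H) = 12.
det(H) < 0, so H is indefinite: neither convex nor concave.

neither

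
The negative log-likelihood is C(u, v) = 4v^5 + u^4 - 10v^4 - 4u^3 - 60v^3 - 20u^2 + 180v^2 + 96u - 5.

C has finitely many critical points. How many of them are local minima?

4

C separates as a function of u plus a function of v, so ∇C=0 decouples.
∂C/∂u = 4(u - 4)(u - 2)(u + 3) = 0 at u ∈ {-3, 2, 4}; ∂C/∂v = 20v(v - 3)(v - 2)(v + 3) = 0 at v ∈ {-3, 0, 2, 3}.
The Hessian is diagonal: diag(C_uu, C_vv). Second derivatives: C_uu(-3)=140, C_uu(2)=-40, C_uu(4)=56; C_vv(-3)=-1800, C_vv(0)=360, C_vv(2)=-200, C_vv(3)=360.
Local minima occur where both diagonal entries positive: (-3, 0), (-3, 3), (4, 0), (4, 3). Count: 4.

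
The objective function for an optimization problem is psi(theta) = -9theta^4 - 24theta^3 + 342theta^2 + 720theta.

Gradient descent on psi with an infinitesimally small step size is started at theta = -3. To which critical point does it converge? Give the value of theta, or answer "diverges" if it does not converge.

psi'(theta) = -36(theta - 4)(theta + 1)(theta + 5), so psi'(-3) = -1008.
Gradient descent moves in the -psi' direction, i.e. theta is increasing.
The nearest critical point in that direction is theta = -1, where psi'' = 720 > 0 (a local minimum). The iterate converges there.

-1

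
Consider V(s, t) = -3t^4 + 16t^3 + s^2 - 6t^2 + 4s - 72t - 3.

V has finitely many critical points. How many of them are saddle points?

2

V separates as a function of s plus a function of t, so ∇V=0 decouples.
∂V/∂s = 2(s + 2) = 0 at s ∈ {-2}; ∂V/∂t = -12(t - 3)(t - 2)(t + 1) = 0 at t ∈ {-1, 2, 3}.
The Hessian is diagonal: diag(V_ss, V_tt). Second derivatives: V_ss(-2)=2; V_tt(-1)=-144, V_tt(2)=36, V_tt(3)=-48.
Saddle points occur where the two diagonal entries have opposite signs: (-2, -1), (-2, 3). Count: 2.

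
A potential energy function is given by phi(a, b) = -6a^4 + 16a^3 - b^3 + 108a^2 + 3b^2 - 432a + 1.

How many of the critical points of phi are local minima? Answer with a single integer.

1

phi separates as a function of a plus a function of b, so ∇phi=0 decouples.
∂phi/∂a = -24(a - 3)(a - 2)(a + 3) = 0 at a ∈ {-3, 2, 3}; ∂phi/∂b = -3b(b - 2) = 0 at b ∈ {0, 2}.
The Hessian is diagonal: diag(phi_aa, phi_bb). Second derivatives: phi_aa(-3)=-720, phi_aa(2)=120, phi_aa(3)=-144; phi_bb(0)=6, phi_bb(2)=-6.
Local minima occur where both diagonal entries positive: (2, 0). Count: 1.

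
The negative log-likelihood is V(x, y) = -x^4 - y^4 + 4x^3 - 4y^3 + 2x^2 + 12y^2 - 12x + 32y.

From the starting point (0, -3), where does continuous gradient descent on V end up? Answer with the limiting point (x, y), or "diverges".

V is separable, so gradient descent decouples: x follows -∂V/∂x, y follows -∂V/∂y.
∂V/∂x = -4(x - 3)(x - 1)(x + 1); at x=0 this is -12, so x increases.
∂V/∂y = -4(y - 2)(y + 1)(y + 4); at y=-3 this is -40, so y increases.
x converges to its nearest critical value 1 (a local min of the x-part); y converges to -1. The iterate converges to (1, -1).

(1, -1)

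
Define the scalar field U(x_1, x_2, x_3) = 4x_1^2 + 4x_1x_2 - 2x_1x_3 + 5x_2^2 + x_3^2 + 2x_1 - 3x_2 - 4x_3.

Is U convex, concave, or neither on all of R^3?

U is quadratic, so its Hessian is the constant matrix H = [[8, 4, -2], [4, 10, 0], [-2, 0, 2]].
Leading principal minors: 8, 64, 88.
All positive ⇒ H ≻ 0 ⇒ convex.

convex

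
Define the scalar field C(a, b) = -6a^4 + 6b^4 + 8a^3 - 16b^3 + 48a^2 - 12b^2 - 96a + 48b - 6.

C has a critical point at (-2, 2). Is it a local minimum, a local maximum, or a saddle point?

The mixed partial ∂²C/∂a∂b is 0, so the Hessian at any point is diag(C_aa, C_bb) = diag(24(-3a^2 + 2a + 4), 24(3b^2 - 4b - 1)).
At (-2, 2): H = diag(-288, 72).
The eigenvalues have opposite signs, so H is indefinite: a saddle point.

saddle point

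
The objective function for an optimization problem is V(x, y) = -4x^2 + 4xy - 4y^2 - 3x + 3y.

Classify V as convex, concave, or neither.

concave

V is quadratic, so its Hessian is the constant matrix H = [[-8, 4], [4, -8]].
det(H) = 48, tr(H) = -16.
det(H) > 0 and tr(H) < 0, so H is negative definite everywhere: concave.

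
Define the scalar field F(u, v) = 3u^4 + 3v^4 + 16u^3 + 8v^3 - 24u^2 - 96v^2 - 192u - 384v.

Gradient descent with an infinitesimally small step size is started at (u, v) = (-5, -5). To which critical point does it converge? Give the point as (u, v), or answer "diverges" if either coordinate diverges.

F is separable, so gradient descent decouples: u follows -∂F/∂u, v follows -∂F/∂v.
∂F/∂u = 12(u - 2)(u + 2)(u + 4); at u=-5 this is -252, so u increases.
∂F/∂v = 12(v - 4)(v + 2)(v + 4); at v=-5 this is -324, so v increases.
u converges to its nearest critical value -4 (a local min of the u-part); v converges to -4. The iterate converges to (-4, -4).

(-4, -4)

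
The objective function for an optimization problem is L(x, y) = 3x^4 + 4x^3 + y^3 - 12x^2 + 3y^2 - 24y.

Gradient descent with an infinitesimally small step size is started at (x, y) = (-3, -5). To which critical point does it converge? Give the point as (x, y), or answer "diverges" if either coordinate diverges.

diverges

L is separable, so gradient descent decouples: x follows -∂L/∂x, y follows -∂L/∂y.
∂L/∂x = 12x(x - 1)(x + 2); at x=-3 this is -144, so x increases.
∂L/∂y = 3(y - 2)(y + 4); at y=-5 this is 21, so y decreases.
The y-coordinate has no critical point in that direction and runs off to infinity.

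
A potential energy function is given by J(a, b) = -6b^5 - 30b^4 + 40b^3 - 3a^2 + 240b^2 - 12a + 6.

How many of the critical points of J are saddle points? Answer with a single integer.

2

J separates as a function of a plus a function of b, so ∇J=0 decouples.
∂J/∂a = -6(a + 2) = 0 at a ∈ {-2}; ∂J/∂b = -30b(b - 2)(b + 2)(b + 4) = 0 at b ∈ {-4, -2, 0, 2}.
The Hessian is diagonal: diag(J_aa, J_bb). Second derivatives: J_aa(-2)=-6; J_bb(-4)=1440, J_bb(-2)=-480, J_bb(0)=480, J_bb(2)=-1440.
Saddle points occur where the two diagonal entries have opposite signs: (-2, -4), (-2, 0). Count: 2.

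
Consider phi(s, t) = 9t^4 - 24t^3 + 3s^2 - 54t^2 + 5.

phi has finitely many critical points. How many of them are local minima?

2

phi separates as a function of s plus a function of t, so ∇phi=0 decouples.
∂phi/∂s = 6s = 0 at s ∈ {0}; ∂phi/∂t = 36t(t - 3)(t + 1) = 0 at t ∈ {-1, 0, 3}.
The Hessian is diagonal: diag(phi_ss, phi_tt). Second derivatives: phi_ss(0)=6; phi_tt(-1)=144, phi_tt(0)=-108, phi_tt(3)=432.
Local minima occur where both diagonal entries positive: (0, -1), (0, 3). Count: 2.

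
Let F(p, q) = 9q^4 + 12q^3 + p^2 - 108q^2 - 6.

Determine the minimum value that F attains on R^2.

-573

F(p,q) separates as A(p) + B(q) − 6, so its minimum is min A + min B − 6.
A'(p) = 2p vanishes at p ∈ {0}; B'(q) = 36q(q - 2)(q + 3) vanishes at q ∈ {-3, 0, 2}.
Local minima of A (where A''>0): A(0)=0. Local minima of B: B(-3)=-567, B(2)=-192.
So the global minimum of F is A(0) + B(-3) − 6 = 0 − 567 − 6 = -573, attained at (0, -3).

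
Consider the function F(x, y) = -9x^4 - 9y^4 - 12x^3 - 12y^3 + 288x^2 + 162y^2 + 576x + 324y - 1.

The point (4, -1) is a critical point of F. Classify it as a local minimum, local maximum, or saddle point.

The mixed partial ∂²F/∂x∂y is 0, so the Hessian at any point is diag(F_xx, F_yy) = diag(36(-3x^2 - 2x + 16), 36(-3y^2 - 2y + 9)).
At (4, -1): H = diag(-1440, 288).
The eigenvalues have opposite signs, so H is indefinite: a saddle point.

saddle point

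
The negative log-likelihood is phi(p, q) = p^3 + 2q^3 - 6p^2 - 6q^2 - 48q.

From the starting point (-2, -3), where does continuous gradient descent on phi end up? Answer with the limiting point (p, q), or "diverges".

diverges

phi is separable, so gradient descent decouples: p follows -∂phi/∂p, q follows -∂phi/∂q.
∂phi/∂p = 3p(p - 4); at p=-2 this is 36, so p decreases.
∂phi/∂q = 6(q - 4)(q + 2); at q=-3 this is 42, so q decreases.
The p-coordinate has no critical point in that direction and runs off to infinity.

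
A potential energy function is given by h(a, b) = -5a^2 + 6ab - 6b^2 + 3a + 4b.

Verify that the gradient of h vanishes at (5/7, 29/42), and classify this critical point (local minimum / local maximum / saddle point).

∇h = (-10a + 6b + 3, 6a - 12b + 4); substituting (5/7, 29/42) gives ∇h = (0, 0), so (5/7, 29/42) is indeed a critical point.
The Hessian of h is constant: H = [[-10, 6], [6, -12]].
det(H) = (-10)·(-12) − 6² = 84.
det(H) > 0 and tr(H) = -22 < 0, so H is negative definite and the point is a local maximum.

local maximum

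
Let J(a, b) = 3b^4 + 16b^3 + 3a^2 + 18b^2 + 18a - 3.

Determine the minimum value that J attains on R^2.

-57

J(a,b) separates as P(a) + Q(b) − 3, so its minimum is min P + min Q − 3.
P'(a) = 6a + 18 vanishes at a ∈ {-3}; Q'(b) = 12b(b + 1)(b + 3) vanishes at b ∈ {-3, -1, 0}.
Local minima of P (where P''>0): P(-3)=-27. Local minima of Q: Q(-3)=-27, Q(0)=0.
So the global minimum of J is P(-3) + Q(-3) − 3 = -27 − 27 − 3 = -57, attained at (-3, -3).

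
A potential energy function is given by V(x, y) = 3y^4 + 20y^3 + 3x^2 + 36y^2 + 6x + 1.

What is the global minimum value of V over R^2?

-2

V(x,y) separates as P(x) + Q(y) + 1, so its minimum is min P + min Q + 1.
P'(x) = 6x + 6 vanishes at x ∈ {-1}; Q'(y) = 12y(y + 2)(y + 3) vanishes at y ∈ {-3, -2, 0}.
Local minima of P (where P''>0): P(-1)=-3. Local minima of Q: Q(-3)=27, Q(0)=0.
So the global minimum of V is P(-1) + Q(0) + 1 = -3 + 0 + 1 = -2, attained at (-1, 0).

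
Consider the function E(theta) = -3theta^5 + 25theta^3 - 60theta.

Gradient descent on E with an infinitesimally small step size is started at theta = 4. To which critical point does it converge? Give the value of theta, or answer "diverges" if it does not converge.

diverges

E'(theta) = -15(theta - 2)(theta - 1)(theta + 1)(theta + 2), so E'(4) = -2700.
Gradient descent moves in the -E' direction, i.e. theta is increasing.
There is no critical point above theta=4, and E' keeps the same sign, so the iterate runs off to +∞.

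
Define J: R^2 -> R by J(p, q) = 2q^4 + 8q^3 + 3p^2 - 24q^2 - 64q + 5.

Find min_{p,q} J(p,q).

-123

J(p,q) separates as A(p) + B(q) + 5, so its minimum is min A + min B + 5.
A'(p) = 6p vanishes at p ∈ {0}; B'(q) = 8(q - 2)(q + 1)(q + 4) vanishes at q ∈ {-4, -1, 2}.
Local minima of A (where A''>0): A(0)=0. Local minima of B: B(-4)=-128, B(2)=-128.
So the global minimum of J is A(0) + B(-4) + 5 = 0 − 128 + 5 = -123, attained at (0, -4).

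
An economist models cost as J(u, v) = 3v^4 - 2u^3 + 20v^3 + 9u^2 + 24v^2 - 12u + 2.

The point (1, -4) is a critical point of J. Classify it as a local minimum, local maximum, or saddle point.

local minimum

The mixed partial ∂²J/∂u∂v is 0, so the Hessian at any point is diag(J_uu, J_vv) = diag(6(-2u + 3), 12(3v^2 + 10v + 4)).
At (1, -4): H = diag(6, 144).
Both eigenvalues are positive, so H is positive definite: a local minimum.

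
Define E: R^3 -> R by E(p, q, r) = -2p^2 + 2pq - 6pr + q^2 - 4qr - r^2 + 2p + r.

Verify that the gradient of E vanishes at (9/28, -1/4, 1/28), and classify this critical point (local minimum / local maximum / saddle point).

saddle point

∇E = (-4p + 2q - 6r + 2, 2p + 2q - 4r, -6p - 4q - 2r + 1); substituting (9/28, -1/4, 1/28) gives ∇E = (0, 0, 0), so (9/28, -1/4, 1/28) is indeed a critical point.
The Hessian is constant: H = [[-4, 2, -6], [2, 2, -4], [-6, -4, -2]].
Leading principal minors: Δ₁ = -4, Δ₂ = -12, Δ₃ = 112.
The minors fit neither the all-positive nor the alternating-sign pattern, so H is indefinite: a saddle point.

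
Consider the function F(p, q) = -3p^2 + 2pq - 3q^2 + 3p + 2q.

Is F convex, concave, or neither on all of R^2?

concave

F is quadratic, so its Hessian is the constant matrix H = [[-6, 2], [2, -6]].
det(H) = 32, tr(H) = -12.
det(H) > 0 and tr(H) < 0, so H is negative definite everywhere: concave.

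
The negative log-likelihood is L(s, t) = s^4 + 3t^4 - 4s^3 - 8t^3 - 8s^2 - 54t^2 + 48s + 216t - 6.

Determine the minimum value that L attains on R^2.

-761

L(s,t) separates as P(s) + Q(t) − 6, so its minimum is min P + min Q − 6.
P'(s) = 4(s - 3)(s - 2)(s + 2) vanishes at s ∈ {-2, 2, 3}; Q'(t) = 12(t - 3)(t - 2)(t + 3) vanishes at t ∈ {-3, 2, 3}.
Local minima of P (where P''>0): P(-2)=-80, P(3)=45. Local minima of Q: Q(-3)=-675, Q(3)=189.
So the global minimum of L is P(-2) + Q(-3) − 6 = -80 − 675 − 6 = -761, attained at (-2, -3).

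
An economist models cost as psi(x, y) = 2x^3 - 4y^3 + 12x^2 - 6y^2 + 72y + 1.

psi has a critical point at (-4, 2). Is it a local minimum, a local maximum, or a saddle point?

The mixed partial ∂²psi/∂x∂y is 0, so the Hessian at any point is diag(psi_xx, psi_yy) = diag(12(x + 2), -12(2y + 1)).
At (-4, 2): H = diag(-24, -60).
Both eigenvalues are negative, so H is negative definite: a local maximum.

local maximum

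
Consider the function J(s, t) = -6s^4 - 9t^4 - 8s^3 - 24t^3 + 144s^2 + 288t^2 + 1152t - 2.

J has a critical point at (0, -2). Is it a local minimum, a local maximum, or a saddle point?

The mixed partial ∂²J/∂s∂t is 0, so the Hessian at any point is diag(J_ss, J_tt) = diag(24(-3s^2 - 2s + 12), 36(-3t^2 - 4t + 16)).
At (0, -2): H = diag(288, 432).
Both eigenvalues are positive, so H is positive definite: a local minimum.

local minimum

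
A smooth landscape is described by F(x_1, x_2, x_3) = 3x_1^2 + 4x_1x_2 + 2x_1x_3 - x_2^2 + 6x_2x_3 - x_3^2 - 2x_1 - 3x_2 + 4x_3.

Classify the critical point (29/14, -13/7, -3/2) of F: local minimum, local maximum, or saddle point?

The Hessian is constant: H = [[6, 4, 2], [4, -2, 6], [2, 6, -2]].
Leading principal minors: Δ₁ = 6, Δ₂ = -28, Δ₃ = -56.
The minors fit neither the all-positive nor the alternating-sign pattern, so H is indefinite: a saddle point.

saddle point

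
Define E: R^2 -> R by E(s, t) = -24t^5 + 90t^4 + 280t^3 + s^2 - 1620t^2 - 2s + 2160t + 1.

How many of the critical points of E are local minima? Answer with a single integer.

2

E separates as a function of s plus a function of t, so ∇E=0 decouples.
∂E/∂s = 2(s - 1) = 0 at s ∈ {1}; ∂E/∂t = -120(t - 3)(t - 2)(t - 1)(t + 3) = 0 at t ∈ {-3, 1, 2, 3}.
The Hessian is diagonal: diag(E_ss, E_tt). Second derivatives: E_ss(1)=2; E_tt(-3)=14400, E_tt(1)=-960, E_tt(2)=600, E_tt(3)=-1440.
Local minima occur where both diagonal entries positive: (1, -3), (1, 2). Count: 2.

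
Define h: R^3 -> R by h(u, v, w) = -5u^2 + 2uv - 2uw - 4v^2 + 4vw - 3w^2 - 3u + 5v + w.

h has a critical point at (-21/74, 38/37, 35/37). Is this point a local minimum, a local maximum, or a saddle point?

The Hessian is constant: H = [[-10, 2, -2], [2, -8, 4], [-2, 4, -6]].
Leading principal minors: Δ₁ = -10, Δ₂ = 76, Δ₃ = -296.
The minors alternate sign starting negative (−, +, −), so H is negative definite: a local maximum.

local maximum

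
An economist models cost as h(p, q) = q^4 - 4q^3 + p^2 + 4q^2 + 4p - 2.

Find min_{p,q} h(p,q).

-6

h(p,q) separates as A(p) + B(q) − 2, so its minimum is min A + min B − 2.
A'(p) = 2p + 4 vanishes at p ∈ {-2}; B'(q) = 4q(q - 2)(q - 1) vanishes at q ∈ {0, 1, 2}.
Local minima of A (where A''>0): A(-2)=-4. Local minima of B: B(0)=0, B(2)=0.
So the global minimum of h is A(-2) + B(0) − 2 = -4 + 0 − 2 = -6, attained at (-2, 0).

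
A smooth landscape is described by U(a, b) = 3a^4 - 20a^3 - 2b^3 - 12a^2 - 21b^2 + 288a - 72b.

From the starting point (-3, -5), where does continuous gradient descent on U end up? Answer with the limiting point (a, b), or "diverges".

U is separable, so gradient descent decouples: a follows -∂U/∂a, b follows -∂U/∂b.
∂U/∂a = 12(a - 4)(a - 3)(a + 2); at a=-3 this is -504, so a increases.
∂U/∂b = -6(b + 3)(b + 4); at b=-5 this is -12, so b increases.
a converges to its nearest critical value -2 (a local min of the a-part); b converges to -4. The iterate converges to (-2, -4).

(-2, -4)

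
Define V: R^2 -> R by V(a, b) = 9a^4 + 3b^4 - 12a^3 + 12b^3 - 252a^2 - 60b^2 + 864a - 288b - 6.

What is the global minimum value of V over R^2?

-5259

V(a,b) separates as P(a) + Q(b) − 6, so its minimum is min P + min Q − 6.
P'(a) = 36(a - 3)(a - 2)(a + 4) vanishes at a ∈ {-4, 2, 3}; Q'(b) = 12(b - 3)(b + 2)(b + 4) vanishes at b ∈ {-4, -2, 3}.
Local minima of P (where P''>0): P(-4)=-4416, P(3)=729. Local minima of Q: Q(-4)=192, Q(3)=-837.
So the global minimum of V is P(-4) + Q(3) − 6 = -4416 − 837 − 6 = -5259, attained at (-4, 3).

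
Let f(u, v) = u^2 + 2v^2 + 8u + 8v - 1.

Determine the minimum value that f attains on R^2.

-25

f(u,v) separates as P(u) + Q(v) − 1, so its minimum is min P + min Q − 1.
P'(u) = 2u + 8 vanishes at u ∈ {-4}; Q'(v) = 4v + 8 vanishes at v ∈ {-2}.
Local minima of P (where P''>0): P(-4)=-16. Local minima of Q: Q(-2)=-8.
So the global minimum of f is P(-4) + Q(-2) − 1 = -16 − 8 − 1 = -25, attained at (-4, -2).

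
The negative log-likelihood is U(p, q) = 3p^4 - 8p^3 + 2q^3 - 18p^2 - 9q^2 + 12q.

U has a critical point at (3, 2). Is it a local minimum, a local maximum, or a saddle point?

The mixed partial ∂²U/∂p∂q is 0, so the Hessian at any point is diag(U_pp, U_qq) = diag(12(3p^2 - 4p - 3), 6(2q - 3)).
At (3, 2): H = diag(144, 6).
Both eigenvalues are positive, so H is positive definite: a local minimum.

local minimum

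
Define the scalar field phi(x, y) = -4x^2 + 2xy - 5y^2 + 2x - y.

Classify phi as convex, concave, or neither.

phi is quadratic, so its Hessian is the constant matrix H = [[-8, 2], [2, -10]].
det(H) = 76, tr(H) = -18.
det(H) > 0 and tr(H) < 0, so H is negative definite everywhere: concave.

concave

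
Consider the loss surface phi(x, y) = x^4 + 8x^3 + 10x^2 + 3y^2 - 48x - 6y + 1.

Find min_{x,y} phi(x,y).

-31

phi(x,y) separates as P(x) + Q(y) + 1, so its minimum is min P + min Q + 1.
P'(x) = 4(x - 1)(x + 3)(x + 4) vanishes at x ∈ {-4, -3, 1}; Q'(y) = 6y - 6 vanishes at y ∈ {1}.
Local minima of P (where P''>0): P(-4)=96, P(1)=-29. Local minima of Q: Q(1)=-3.
So the global minimum of phi is P(1) + Q(1) + 1 = -29 − 3 + 1 = -31, attained at (1, 1).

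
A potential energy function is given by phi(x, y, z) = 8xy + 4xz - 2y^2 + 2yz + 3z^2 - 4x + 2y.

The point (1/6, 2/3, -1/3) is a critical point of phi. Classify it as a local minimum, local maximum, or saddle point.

The Hessian is constant: H = [[0, 8, 4], [8, -4, 2], [4, 2, 6]].
Leading principal minors: Δ₁ = 0, Δ₂ = -64, Δ₃ = -192.
The minors fit neither the all-positive nor the alternating-sign pattern, so H is indefinite: a saddle point.

saddle point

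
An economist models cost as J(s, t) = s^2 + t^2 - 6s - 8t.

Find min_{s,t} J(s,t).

-25

J(s,t) separates as P(s) + Q(t), so its minimum is min P + min Q.
P'(s) = 2s - 6 vanishes at s ∈ {3}; Q'(t) = 2(t - 4) vanishes at t ∈ {4}.
Local minima of P (where P''>0): P(3)=-9. Local minima of Q: Q(4)=-16.
So the global minimum of J is P(3) + Q(4) = -9 − 16 = -25, attained at (3, 4).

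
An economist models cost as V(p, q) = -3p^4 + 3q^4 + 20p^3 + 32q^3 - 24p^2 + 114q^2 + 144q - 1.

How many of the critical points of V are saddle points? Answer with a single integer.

5

V separates as a function of p plus a function of q, so ∇V=0 decouples.
∂V/∂p = -12p(p - 4)(p - 1) = 0 at p ∈ {0, 1, 4}; ∂V/∂q = 12(q + 1)(q + 3)(q + 4) = 0 at q ∈ {-4, -3, -1}.
The Hessian is diagonal: diag(V_pp, V_qq). Second derivatives: V_pp(0)=-48, V_pp(1)=36, V_pp(4)=-144; V_qq(-4)=36, V_qq(-3)=-24, V_qq(-1)=72.
Saddle points occur where the two diagonal entries have opposite signs: (0, -4), (0, -1), (1, -3), (4, -4), (4, -1). Count: 5.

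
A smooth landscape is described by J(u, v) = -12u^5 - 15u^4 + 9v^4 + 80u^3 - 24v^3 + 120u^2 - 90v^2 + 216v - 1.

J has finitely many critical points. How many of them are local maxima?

J separates as a function of u plus a function of v, so ∇J=0 decouples.
∂J/∂u = -60u(u - 2)(u + 1)(u + 2) = 0 at u ∈ {-2, -1, 0, 2}; ∂J/∂v = 36(v - 3)(v - 1)(v + 2) = 0 at v ∈ {-2, 1, 3}.
The Hessian is diagonal: diag(J_uu, J_vv). Second derivatives: J_uu(-2)=480, J_uu(-1)=-180, J_uu(0)=240, J_uu(2)=-1440; J_vv(-2)=540, J_vv(1)=-216, J_vv(3)=360.
Local maxima occur where both diagonal entries negative: (-1, 1), (2, 1). Count: 2.

2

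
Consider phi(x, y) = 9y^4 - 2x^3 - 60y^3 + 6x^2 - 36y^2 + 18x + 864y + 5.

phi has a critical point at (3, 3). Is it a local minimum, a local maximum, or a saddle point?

local maximum

The mixed partial ∂²phi/∂x∂y is 0, so the Hessian at any point is diag(phi_xx, phi_yy) = diag(12(-x + 1), 36(3y^2 - 10y - 2)).
At (3, 3): H = diag(-24, -180).
Both eigenvalues are negative, so H is negative definite: a local maximum.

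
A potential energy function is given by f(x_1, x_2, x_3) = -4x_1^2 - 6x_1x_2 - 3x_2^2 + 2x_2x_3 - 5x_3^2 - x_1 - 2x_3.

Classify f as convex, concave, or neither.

f is quadratic, so its Hessian is the constant matrix H = [[-8, -6, 0], [-6, -6, 2], [0, 2, -10]].
Leading principal minors: -8, 12, -88.
Signs alternate −, +, − ⇒ H ≺ 0 ⇒ concave.

concave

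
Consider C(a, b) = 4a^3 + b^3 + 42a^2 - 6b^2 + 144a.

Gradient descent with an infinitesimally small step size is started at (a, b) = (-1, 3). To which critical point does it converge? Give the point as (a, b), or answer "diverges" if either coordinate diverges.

(-3, 4)

C is separable, so gradient descent decouples: a follows -∂C/∂a, b follows -∂C/∂b.
∂C/∂a = 12(a + 3)(a + 4); at a=-1 this is 72, so a decreases.
∂C/∂b = 3b(b - 4); at b=3 this is -9, so b increases.
a converges to its nearest critical value -3 (a local min of the a-part); b converges to 4. The iterate converges to (-3, 4).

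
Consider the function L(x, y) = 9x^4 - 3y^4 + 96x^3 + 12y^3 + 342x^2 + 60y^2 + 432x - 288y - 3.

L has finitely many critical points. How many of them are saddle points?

L separates as a function of x plus a function of y, so ∇L=0 decouples.
∂L/∂x = 36(x + 1)(x + 3)(x + 4) = 0 at x ∈ {-4, -3, -1}; ∂L/∂y = -12(y - 4)(y - 2)(y + 3) = 0 at y ∈ {-3, 2, 4}.
The Hessian is diagonal: diag(L_xx, L_yy). Second derivatives: L_xx(-4)=108, L_xx(-3)=-72, L_xx(-1)=216; L_yy(-3)=-420, L_yy(2)=120, L_yy(4)=-168.
Saddle points occur where the two diagonal entries have opposite signs: (-4, -3), (-4, 4), (-3, 2), (-1, -3), (-1, 4). Count: 5.

5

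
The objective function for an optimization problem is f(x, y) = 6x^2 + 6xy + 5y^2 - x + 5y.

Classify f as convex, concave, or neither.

convex

f is quadratic, so its Hessian is the constant matrix H = [[12, 6], [6, 10]].
det(H) = 84, tr(H) = 22.
det(H) > 0 and tr(H) > 0, so H is positive definite everywhere: convex.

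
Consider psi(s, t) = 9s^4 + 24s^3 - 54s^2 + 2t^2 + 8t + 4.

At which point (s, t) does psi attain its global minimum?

(-3, -2)

psi(s,t) separates as P(s) + Q(t) + 4, so its minimum is min P + min Q + 4.
P'(s) = 36s(s - 1)(s + 3) vanishes at s ∈ {-3, 0, 1}; Q'(t) = 4(t + 2) vanishes at t ∈ {-2}.
Local minima of P (where P''>0): P(-3)=-405, P(1)=-21. Local minima of Q: Q(-2)=-8.
So the global minimum of psi is P(-3) + Q(-2) + 4 = -405 − 8 + 4 = -409, attained at (-3, -2).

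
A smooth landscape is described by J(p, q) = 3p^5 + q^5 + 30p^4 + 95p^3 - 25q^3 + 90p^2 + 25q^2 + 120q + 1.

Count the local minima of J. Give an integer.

J separates as a function of p plus a function of q, so ∇J=0 decouples.
∂J/∂p = 15p(p + 1)(p + 3)(p + 4) = 0 at p ∈ {-4, -3, -1, 0}; ∂J/∂q = 5(q - 3)(q - 2)(q + 1)(q + 4) = 0 at q ∈ {-4, -1, 2, 3}.
The Hessian is diagonal: diag(J_pp, J_qq). Second derivatives: J_pp(-4)=-180, J_pp(-3)=90, J_pp(-1)=-90, J_pp(0)=180; J_qq(-4)=-630, J_qq(-1)=180, J_qq(2)=-90, J_qq(3)=140.
Local minima occur where both diagonal entries positive: (-3, -1), (-3, 3), (0, -1), (0, 3). Count: 4.

4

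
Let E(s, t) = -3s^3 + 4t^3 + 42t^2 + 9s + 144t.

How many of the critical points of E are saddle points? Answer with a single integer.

E separates as a function of s plus a function of t, so ∇E=0 decouples.
∂E/∂s = -9(s - 1)(s + 1) = 0 at s ∈ {-1, 1}; ∂E/∂t = 12(t + 3)(t + 4) = 0 at t ∈ {-4, -3}.
The Hessian is diagonal: diag(E_ss, E_tt). Second derivatives: E_ss(-1)=18, E_ss(1)=-18; E_tt(-4)=-12, E_tt(-3)=12.
Saddle points occur where the two diagonal entries have opposite signs: (-1, -4), (1, -3). Count: 2.

2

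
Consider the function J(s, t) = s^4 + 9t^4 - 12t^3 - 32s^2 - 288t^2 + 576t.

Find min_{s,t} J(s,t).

J(s,t) separates as P(s) + Q(t), so its minimum is min P + min Q.
P'(s) = 4s(s - 4)(s + 4) vanishes at s ∈ {-4, 0, 4}; Q'(t) = 36(t - 4)(t - 1)(t + 4) vanishes at t ∈ {-4, 1, 4}.
Local minima of P (where P''>0): P(-4)=-256, P(4)=-256. Local minima of Q: Q(-4)=-3840, Q(4)=-768.
So the global minimum of J is P(-4) + Q(-4) = -256 − 3840 = -4096, attained at (-4, -4).

-4096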